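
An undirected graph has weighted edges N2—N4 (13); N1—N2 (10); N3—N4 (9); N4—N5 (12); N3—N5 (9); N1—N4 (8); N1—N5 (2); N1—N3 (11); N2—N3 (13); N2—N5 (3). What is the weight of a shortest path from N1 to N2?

Comparing a few candidate routes:
N1 - N2: 10
N1 - N3 - N5 - N2: 11 + 9 + 3 = 23
N1 - N5 - N2: 2 + 3 = 5
N1 - N4 - N2: 8 + 13 = 21
N1 - N4 - N5 - N2: 8 + 12 + 3 = 23
The minimum is 5.

5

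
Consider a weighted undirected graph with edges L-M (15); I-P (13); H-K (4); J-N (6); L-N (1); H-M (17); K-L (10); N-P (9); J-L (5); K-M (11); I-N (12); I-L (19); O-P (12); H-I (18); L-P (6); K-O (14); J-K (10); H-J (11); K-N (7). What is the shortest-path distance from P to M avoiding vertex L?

27

Checking several routes:
P→O→K→M: 12 + 14 + 11 = 37
P→N→K→H→M: 9 + 7 + 4 + 17 = 37
P→N→K→M: 9 + 7 + 11 = 27
P→N→J→K→M: 9 + 6 + 10 + 11 = 36
Best route has total 27.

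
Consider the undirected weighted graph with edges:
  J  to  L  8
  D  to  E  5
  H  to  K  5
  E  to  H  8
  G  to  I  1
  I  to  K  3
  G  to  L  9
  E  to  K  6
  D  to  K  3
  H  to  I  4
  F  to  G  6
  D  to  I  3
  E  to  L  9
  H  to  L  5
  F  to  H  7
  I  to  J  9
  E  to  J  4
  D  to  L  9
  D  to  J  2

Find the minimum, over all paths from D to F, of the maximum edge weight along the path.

6

Some routes from D to F:
D → J → E → K → H → I → G → F: max(2, 4, 6, 5, 4, 1, 6) = 6
D → J → E → K → I → G → F: max(2, 4, 6, 3, 1, 6) = 6
D → I → G → F: max(3, 1, 6) = 6
D → E → K → I → G → F: max(5, 6, 3, 1, 6) = 6
Smallest bottleneck: 6.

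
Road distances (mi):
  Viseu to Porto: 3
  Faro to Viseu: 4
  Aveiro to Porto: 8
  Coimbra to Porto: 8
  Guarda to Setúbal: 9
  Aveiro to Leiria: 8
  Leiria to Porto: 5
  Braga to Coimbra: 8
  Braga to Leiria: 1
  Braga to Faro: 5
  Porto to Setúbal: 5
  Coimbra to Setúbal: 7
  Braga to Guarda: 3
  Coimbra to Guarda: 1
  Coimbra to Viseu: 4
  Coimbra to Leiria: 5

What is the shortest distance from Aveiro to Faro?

Comparing a few candidate routes:
Aveiro-Leiria-Braga-Guarda-Coimbra-Viseu-Faro: 8 + 1 + 3 + 1 + 4 + 4 = 21
Aveiro-Porto-Viseu-Faro: 8 + 3 + 4 = 15
Aveiro-Leiria-Porto-Viseu-Faro: 8 + 5 + 3 + 4 = 20
Aveiro-Leiria-Braga-Faro: 8 + 1 + 5 = 14
Aveiro-Porto-Leiria-Braga-Faro: 8 + 5 + 1 + 5 = 19
The minimum is 14 mi.

14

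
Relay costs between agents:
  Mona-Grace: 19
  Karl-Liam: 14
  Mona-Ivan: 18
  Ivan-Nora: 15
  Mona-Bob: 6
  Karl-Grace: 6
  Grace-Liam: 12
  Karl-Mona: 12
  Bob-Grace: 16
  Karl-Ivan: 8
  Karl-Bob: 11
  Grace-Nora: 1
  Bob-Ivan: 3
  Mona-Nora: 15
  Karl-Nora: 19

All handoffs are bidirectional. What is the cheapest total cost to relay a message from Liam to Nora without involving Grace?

33

Comparing a few candidate routes:
Liam→Karl→Mona→Nora: 14 + 12 + 15 = 41
Liam→Karl→Ivan→Nora: 14 + 8 + 15 = 37
Liam→Karl→Nora: 14 + 19 = 33
The minimum is 33.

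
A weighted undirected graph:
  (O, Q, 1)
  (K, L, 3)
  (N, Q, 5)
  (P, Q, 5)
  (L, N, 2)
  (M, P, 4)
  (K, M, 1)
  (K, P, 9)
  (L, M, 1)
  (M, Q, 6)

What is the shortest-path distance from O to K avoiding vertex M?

11

Routes from O to K avoiding M:
O → Q → N → L → K: 1 + 5 + 2 + 3 = 11
O → Q → P → K: 1 + 5 + 9 = 15
The minimum is 11.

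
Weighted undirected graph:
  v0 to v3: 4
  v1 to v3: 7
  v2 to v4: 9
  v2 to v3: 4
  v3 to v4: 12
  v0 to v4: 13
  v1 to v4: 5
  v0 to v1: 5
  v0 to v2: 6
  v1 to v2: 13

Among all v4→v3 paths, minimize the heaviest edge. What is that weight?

5

Checking several routes:
v4 → v2 → v3: max(9, 4) = 9
v4 → v1 → v0 → v3: max(5, 5, 4) = 5
v4 → v1 → v3: max(5, 7) = 7
v4 → v2 → v0 → v1 → v3: max(9, 6, 5, 7) = 9
v4 → v1 → v0 → v2 → v3: max(5, 5, 6, 4) = 6
Smallest bottleneck: 5.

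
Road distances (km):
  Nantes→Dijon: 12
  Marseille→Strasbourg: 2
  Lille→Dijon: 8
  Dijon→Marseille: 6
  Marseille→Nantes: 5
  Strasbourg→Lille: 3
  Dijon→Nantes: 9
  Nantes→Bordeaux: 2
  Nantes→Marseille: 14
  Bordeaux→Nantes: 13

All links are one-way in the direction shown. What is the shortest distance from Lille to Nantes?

Paths from Lille to Nantes:
Lille → Dijon → Nantes: 8 + 9 = 17
Lille → Dijon → Marseille → Nantes: 8 + 6 + 5 = 19
Best route has total 17 km.

17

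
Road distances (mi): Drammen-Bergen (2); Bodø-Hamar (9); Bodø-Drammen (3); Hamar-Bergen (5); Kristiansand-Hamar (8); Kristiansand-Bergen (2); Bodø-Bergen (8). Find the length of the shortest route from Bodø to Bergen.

5

Candidate routes:
Bodø-Hamar-Bergen: 9 + 5 = 14
Bodø-Drammen-Bergen: 3 + 2 = 5
Bodø-Bergen: 8
Bodø-Hamar-Kristiansand-Bergen: 9 + 8 + 2 = 19
Shortest: 5 mi.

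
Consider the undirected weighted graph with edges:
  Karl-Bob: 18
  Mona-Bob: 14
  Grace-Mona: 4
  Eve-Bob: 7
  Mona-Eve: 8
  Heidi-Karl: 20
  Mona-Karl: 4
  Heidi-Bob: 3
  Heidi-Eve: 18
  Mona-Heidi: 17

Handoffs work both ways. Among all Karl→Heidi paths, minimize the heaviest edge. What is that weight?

Checking several routes:
Karl → Mona → Heidi: max(4, 17) = 17
Karl → Bob → Mona → Heidi: max(18, 14, 17) = 18
Karl → Mona → Bob → Heidi: max(4, 14, 3) = 14
Karl → Mona → Eve → Bob → Heidi: max(4, 8, 7, 3) = 8
Smallest bottleneck: 8.

8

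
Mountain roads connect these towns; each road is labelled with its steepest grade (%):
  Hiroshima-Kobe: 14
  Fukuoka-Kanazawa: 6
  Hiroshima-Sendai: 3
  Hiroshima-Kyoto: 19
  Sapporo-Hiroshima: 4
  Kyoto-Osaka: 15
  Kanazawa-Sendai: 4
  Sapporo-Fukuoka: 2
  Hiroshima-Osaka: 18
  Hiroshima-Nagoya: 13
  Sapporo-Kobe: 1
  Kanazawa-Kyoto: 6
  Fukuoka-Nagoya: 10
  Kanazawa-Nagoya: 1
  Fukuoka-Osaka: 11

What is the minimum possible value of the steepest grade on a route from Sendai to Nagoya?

A few of the Sendai→Nagoya routes:
Sendai -> Hiroshima -> Sapporo -> Fukuoka -> Kanazawa -> Nagoya: max(3, 4, 2, 6, 1) = 6
Sendai -> Kanazawa -> Nagoya: max(4, 1) = 4
Sendai -> Kanazawa -> Fukuoka -> Nagoya: max(4, 6, 10) = 10
Sendai -> Hiroshima -> Sapporo -> Fukuoka -> Nagoya: max(3, 4, 2, 10) = 10
The minimum achievable maximum is 4%.

4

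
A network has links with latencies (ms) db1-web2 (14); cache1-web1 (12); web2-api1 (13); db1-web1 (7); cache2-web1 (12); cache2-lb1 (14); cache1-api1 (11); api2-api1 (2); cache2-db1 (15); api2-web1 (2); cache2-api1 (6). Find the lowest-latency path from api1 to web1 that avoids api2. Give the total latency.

Routes from api1 to web1 avoiding api2:
api1 -> cache2 -> web1: 6 + 12 = 18
api1 -> cache2 -> db1 -> web1: 6 + 15 + 7 = 28
api1 -> web2 -> db1 -> web1: 13 + 14 + 7 = 34
api1 -> cache1 -> web1: 11 + 12 = 23
api1 -> web2 -> db1 -> cache2 -> web1: 13 + 14 + 15 + 12 = 54
Best route has total 18 ms.

18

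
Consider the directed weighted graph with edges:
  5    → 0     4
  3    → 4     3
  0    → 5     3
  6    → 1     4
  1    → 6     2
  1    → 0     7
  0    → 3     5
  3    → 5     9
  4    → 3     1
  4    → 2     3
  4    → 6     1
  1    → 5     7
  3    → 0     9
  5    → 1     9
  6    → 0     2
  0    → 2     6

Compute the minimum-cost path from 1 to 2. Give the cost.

10

A few of the 1→2 routes:
1→0→2: 7 + 6 = 13
1→5→0→2: 7 + 4 + 6 = 17
1→0→3→4→2: 7 + 5 + 3 + 3 = 18
1→6→0→2: 2 + 2 + 6 = 10
1→6→0→3→4→2: 2 + 2 + 5 + 3 + 3 = 15
Shortest: 10.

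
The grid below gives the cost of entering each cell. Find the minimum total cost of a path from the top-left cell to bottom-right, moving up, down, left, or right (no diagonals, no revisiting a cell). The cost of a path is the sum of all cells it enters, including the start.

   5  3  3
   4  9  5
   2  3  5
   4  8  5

24

Take (0,0) → (1,0) → (2,0) → (2,1) → (2,2) → (3,2) for a total of 5 + 4 + 2 + 3 + 5 + 5 = 24.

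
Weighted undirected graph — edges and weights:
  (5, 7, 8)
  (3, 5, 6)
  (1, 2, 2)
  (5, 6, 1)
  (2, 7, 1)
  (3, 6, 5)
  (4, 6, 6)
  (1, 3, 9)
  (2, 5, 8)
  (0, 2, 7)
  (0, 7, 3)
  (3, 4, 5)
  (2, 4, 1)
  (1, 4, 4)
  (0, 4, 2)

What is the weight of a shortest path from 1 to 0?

Some routes from 1 to 0:
1-2-7-0: 2 + 1 + 3 = 6
1-2-4-0: 2 + 1 + 2 = 5
1-4-2-0: 4 + 1 + 7 = 12
1-4-2-7-0: 4 + 1 + 1 + 3 = 9
1-4-0: 4 + 2 = 6
1-2-0: 2 + 7 = 9
Shortest: 5.

5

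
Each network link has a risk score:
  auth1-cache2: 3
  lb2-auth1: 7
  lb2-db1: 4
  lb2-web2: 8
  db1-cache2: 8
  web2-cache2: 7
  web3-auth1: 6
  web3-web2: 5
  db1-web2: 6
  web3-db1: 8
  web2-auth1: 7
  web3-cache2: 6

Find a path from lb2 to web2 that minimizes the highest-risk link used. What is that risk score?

A few of the lb2→web2 routes:
lb2 → auth1 → web3 → cache2 → web2: max(7, 6, 6, 7) = 7
lb2 → db1 → web2: max(4, 6) = 6
lb2 → auth1 → web3 → web2: max(7, 6, 5) = 7
lb2 → auth1 → web2: max(7, 7) = 7
Best route has worst link 6.

6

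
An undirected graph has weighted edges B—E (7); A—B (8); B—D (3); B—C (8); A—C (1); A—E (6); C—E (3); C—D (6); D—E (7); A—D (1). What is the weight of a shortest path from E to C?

Checking several routes:
E -> D -> A -> C: 7 + 1 + 1 = 9
E -> C: 3
E -> A -> C: 6 + 1 = 7
The minimum is 3.

3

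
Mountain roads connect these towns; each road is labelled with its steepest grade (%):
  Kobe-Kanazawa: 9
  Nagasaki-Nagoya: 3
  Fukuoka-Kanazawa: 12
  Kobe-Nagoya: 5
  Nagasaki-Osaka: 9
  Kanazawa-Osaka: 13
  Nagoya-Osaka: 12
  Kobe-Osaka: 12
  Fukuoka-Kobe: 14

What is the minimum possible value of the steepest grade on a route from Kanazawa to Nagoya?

9

Comparing a few candidate routes:
Kanazawa - Osaka - Nagasaki - Nagoya: max(13, 9, 3) = 13
Kanazawa - Kobe - Osaka - Nagoya: max(9, 12, 12) = 12
Kanazawa - Kobe - Nagoya: max(9, 5) = 9
Kanazawa - Kobe - Osaka - Nagasaki - Nagoya: max(9, 12, 9, 3) = 12
Best route has worst link 9%.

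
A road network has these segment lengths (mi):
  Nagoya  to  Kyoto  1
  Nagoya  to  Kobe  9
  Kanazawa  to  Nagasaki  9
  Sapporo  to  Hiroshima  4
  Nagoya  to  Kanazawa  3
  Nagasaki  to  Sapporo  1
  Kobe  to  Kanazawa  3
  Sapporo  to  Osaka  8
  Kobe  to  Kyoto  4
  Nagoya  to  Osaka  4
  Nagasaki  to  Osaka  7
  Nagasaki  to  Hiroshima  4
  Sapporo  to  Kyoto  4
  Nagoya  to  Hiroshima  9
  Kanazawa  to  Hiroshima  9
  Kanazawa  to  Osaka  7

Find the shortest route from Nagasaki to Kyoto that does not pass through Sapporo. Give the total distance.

12

Some routes from Nagasaki to Kyoto avoiding Sapporo:
Nagasaki - Kanazawa - Kobe - Kyoto: 9 + 3 + 4 = 16
Nagasaki - Osaka - Nagoya - Kyoto: 7 + 4 + 1 = 12
Nagasaki - Hiroshima - Nagoya - Kyoto: 4 + 9 + 1 = 14
Nagasaki - Kanazawa - Nagoya - Kyoto: 9 + 3 + 1 = 13
The minimum is 12 mi.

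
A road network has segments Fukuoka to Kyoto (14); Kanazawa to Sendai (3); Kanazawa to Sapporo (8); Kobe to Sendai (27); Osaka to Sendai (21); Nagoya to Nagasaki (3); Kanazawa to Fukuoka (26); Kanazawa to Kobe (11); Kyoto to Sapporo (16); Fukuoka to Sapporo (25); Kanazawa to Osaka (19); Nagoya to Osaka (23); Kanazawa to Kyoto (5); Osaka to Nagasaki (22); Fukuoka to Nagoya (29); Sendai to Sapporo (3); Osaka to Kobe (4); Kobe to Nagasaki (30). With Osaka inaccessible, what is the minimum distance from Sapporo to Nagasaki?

47

Some routes from Sapporo to Nagasaki avoiding Osaka:
Sapporo→Fukuoka→Nagoya→Nagasaki: 25 + 29 + 3 = 57
Sapporo→Kanazawa→Kobe→Nagasaki: 8 + 11 + 30 = 49
Sapporo→Sendai→Kanazawa→Kobe→Nagasaki: 3 + 3 + 11 + 30 = 47
Shortest: 47 mi.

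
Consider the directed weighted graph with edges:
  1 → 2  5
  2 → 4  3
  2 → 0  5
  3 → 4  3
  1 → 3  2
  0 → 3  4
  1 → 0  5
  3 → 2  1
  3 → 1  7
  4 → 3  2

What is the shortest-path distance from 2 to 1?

12

Candidate routes:
2 - 4 - 3 - 1: 3 + 2 + 7 = 12
2 - 0 - 3 - 1: 5 + 4 + 7 = 16
Best route has total 12.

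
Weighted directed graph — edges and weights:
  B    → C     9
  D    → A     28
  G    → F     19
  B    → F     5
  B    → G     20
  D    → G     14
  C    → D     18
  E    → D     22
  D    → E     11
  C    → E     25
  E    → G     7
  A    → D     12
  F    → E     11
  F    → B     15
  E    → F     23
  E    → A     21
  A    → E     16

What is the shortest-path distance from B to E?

16

Some routes from B to E:
B→F→E: 5 + 11 = 16
B→C→E: 9 + 25 = 34
B→C→D→E: 9 + 18 + 11 = 38
Shortest: 16.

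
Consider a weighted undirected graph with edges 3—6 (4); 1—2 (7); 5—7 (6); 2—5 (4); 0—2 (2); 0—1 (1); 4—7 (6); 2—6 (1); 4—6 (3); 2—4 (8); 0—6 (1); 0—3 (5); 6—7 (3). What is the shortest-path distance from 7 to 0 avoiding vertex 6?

12

Paths from 7 to 0 avoiding 6:
7→5→2→0: 6 + 4 + 2 = 12
7→4→2→0: 6 + 8 + 2 = 16
7→4→2→1→0: 6 + 8 + 7 + 1 = 22
7→5→2→1→0: 6 + 4 + 7 + 1 = 18
Shortest: 12.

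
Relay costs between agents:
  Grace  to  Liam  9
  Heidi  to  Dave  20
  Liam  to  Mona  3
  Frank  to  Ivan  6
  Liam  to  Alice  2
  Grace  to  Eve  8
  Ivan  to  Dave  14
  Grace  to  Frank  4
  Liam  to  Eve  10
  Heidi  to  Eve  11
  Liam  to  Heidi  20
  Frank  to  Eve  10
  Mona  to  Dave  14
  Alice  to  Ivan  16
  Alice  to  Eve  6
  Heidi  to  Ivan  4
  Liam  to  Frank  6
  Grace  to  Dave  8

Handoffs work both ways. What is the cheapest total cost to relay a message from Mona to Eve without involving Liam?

A few of the Mona→Eve routes:
Mona → Dave → Heidi → Eve: 14 + 20 + 11 = 45
Mona → Dave → Grace → Eve: 14 + 8 + 8 = 30
Mona → Dave → Grace → Frank → Eve: 14 + 8 + 4 + 10 = 36
Mona → Dave → Ivan → Frank → Eve: 14 + 14 + 6 + 10 = 44
Mona → Dave → Ivan → Heidi → Eve: 14 + 14 + 4 + 11 = 43
Shortest: 30.

30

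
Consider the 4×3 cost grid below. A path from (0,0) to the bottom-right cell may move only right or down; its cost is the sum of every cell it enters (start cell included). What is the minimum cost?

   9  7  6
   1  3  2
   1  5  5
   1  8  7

27

One optimal route is [0,0] [1,0] [1,1] [1,2] [2,2] [3,2].
Its cost is 9 + 1 + 3 + 2 + 5 + 7 = 27.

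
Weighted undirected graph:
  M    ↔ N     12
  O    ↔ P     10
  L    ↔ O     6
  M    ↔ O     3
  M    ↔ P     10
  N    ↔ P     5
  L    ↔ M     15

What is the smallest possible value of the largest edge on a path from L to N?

10

Checking several routes:
L -> O -> M -> N: max(6, 3, 12) = 12
L -> O -> P -> N: max(6, 10, 5) = 10
L -> O -> M -> P -> N: max(6, 3, 10, 5) = 10
Smallest bottleneck: 10.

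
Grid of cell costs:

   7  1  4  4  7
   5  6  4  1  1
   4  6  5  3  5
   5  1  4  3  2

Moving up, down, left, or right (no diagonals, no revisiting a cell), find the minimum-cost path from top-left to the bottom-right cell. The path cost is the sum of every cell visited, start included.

Best path: r0c0→r0c1→r0c2→r0c3→r1c3→r1c4→r2c4→r3c4
Cost: 7 + 1 + 4 + 4 + 1 + 1 + 5 + 2 = 25

25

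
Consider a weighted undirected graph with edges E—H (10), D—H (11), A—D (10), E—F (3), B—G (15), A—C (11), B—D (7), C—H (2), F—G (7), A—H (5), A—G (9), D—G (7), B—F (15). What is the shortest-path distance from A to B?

17

Checking several routes:
A→H→D→B: 5 + 11 + 7 = 23
A→C→H→D→B: 11 + 2 + 11 + 7 = 31
A→G→D→B: 9 + 7 + 7 = 23
A→D→B: 10 + 7 = 17
A→G→B: 9 + 15 = 24
A→G→F→B: 9 + 7 + 15 = 31
The minimum is 17.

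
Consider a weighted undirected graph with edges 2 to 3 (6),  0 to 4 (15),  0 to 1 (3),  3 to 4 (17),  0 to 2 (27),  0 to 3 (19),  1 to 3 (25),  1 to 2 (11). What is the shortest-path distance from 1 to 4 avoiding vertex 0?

Candidate routes:
1-3-4: 25 + 17 = 42
1-2-3-4: 11 + 6 + 17 = 34
The minimum is 34.

34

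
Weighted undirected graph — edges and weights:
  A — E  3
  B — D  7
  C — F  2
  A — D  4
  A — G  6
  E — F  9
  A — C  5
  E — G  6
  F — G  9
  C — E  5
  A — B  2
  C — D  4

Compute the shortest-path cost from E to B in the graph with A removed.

Candidate routes:
E-F-C-D-B: 9 + 2 + 4 + 7 = 22
E-G-F-C-D-B: 6 + 9 + 2 + 4 + 7 = 28
E-C-D-B: 5 + 4 + 7 = 16
The minimum is 16.

16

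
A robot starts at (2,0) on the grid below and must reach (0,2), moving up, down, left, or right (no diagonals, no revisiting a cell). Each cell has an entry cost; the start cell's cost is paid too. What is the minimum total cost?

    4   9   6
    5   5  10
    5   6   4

One optimal route is r2c0→r1c0→r0c0→r0c1→r0c2.
Its cost is 5 + 5 + 4 + 9 + 6 = 29.

29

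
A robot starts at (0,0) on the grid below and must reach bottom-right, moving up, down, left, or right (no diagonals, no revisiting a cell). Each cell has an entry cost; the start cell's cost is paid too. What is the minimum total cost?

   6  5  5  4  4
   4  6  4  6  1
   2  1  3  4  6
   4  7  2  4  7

Take (0,0) -> (1,0) -> (2,0) -> (2,1) -> (2,2) -> (3,2) -> (3,3) -> (3,4) for a total of 6 + 4 + 2 + 1 + 3 + 2 + 4 + 7 = 29.

29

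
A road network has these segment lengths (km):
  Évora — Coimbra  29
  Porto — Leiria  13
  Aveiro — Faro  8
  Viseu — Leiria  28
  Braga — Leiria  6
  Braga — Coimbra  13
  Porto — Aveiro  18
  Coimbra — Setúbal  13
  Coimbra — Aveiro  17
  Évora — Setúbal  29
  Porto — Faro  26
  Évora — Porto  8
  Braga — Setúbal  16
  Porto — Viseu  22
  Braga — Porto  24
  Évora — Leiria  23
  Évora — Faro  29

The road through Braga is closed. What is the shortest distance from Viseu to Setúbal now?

Some routes from Viseu to Setúbal avoiding Braga:
Viseu -> Leiria -> Porto -> Évora -> Setúbal: 28 + 13 + 8 + 29 = 78
Viseu -> Porto -> Aveiro -> Coimbra -> Setúbal: 22 + 18 + 17 + 13 = 70
Viseu -> Porto -> Évora -> Coimbra -> Setúbal: 22 + 8 + 29 + 13 = 72
Viseu -> Porto -> Faro -> Aveiro -> Coimbra -> Setúbal: 22 + 26 + 8 + 17 + 13 = 86
Viseu -> Porto -> Évora -> Setúbal: 22 + 8 + 29 = 59
Viseu -> Leiria -> Évora -> Setúbal: 28 + 23 + 29 = 80
Best route has total 59 km.

59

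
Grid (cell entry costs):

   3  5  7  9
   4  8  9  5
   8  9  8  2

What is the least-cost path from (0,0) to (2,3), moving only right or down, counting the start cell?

31

Path [0,0]→[0,1]→[0,2]→[0,3]→[1,3]→[2,3]: 3 + 5 + 7 + 9 + 5 + 2 = 31.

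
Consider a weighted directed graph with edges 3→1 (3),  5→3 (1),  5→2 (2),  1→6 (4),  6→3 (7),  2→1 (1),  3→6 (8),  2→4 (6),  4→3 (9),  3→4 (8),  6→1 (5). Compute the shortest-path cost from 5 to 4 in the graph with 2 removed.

Candidate routes:
5 -> 3 -> 4: 1 + 8 = 9
Shortest: 9.

9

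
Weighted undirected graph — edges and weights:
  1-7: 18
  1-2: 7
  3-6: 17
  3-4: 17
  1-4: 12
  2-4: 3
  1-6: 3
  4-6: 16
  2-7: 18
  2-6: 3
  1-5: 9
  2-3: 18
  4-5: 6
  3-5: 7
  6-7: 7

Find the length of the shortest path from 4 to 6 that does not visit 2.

Checking several routes:
4→1→6: 12 + 3 = 15
4→5→1→6: 6 + 9 + 3 = 18
4→5→3→6: 6 + 7 + 17 = 30
4→6: 16
4→3→6: 17 + 17 = 34
Best route has total 15.

15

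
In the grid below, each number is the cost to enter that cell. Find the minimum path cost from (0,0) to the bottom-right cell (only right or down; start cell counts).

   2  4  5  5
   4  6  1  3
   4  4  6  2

17

Best path: r0c0 r0c1 r0c2 r1c2 r1c3 r2c3
Cost: 2 + 4 + 5 + 1 + 3 + 2 = 17
For comparison, the top-then-right route costs 21.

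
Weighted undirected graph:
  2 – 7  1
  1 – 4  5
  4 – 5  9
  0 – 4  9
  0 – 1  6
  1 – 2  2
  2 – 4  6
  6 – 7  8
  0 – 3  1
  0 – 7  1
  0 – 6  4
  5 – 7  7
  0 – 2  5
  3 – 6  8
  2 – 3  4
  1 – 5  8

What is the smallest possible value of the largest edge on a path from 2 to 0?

Some routes from 2 to 0:
2 - 0: max(5) = 5
2 - 3 - 0: max(4, 1) = 4
2 - 1 - 0: max(2, 6) = 6
2 - 7 - 0: max(1, 1) = 1
2 - 4 - 1 - 0: max(6, 5, 6) = 6
Smallest bottleneck: 1.

1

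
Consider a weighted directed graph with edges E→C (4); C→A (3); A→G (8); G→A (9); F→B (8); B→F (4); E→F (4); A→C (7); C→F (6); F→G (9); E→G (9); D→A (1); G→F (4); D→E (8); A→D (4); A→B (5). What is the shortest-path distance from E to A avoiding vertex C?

Paths from E to A avoiding C:
E → G → A: 9 + 9 = 18
E → F → G → A: 4 + 9 + 9 = 22
Shortest: 18.

18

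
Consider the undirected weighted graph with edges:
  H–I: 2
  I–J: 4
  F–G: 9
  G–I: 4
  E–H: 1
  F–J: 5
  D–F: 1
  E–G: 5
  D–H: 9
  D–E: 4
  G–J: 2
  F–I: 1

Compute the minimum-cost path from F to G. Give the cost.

Comparing a few candidate routes:
F -> I -> G: 1 + 4 = 5
F -> I -> J -> G: 1 + 4 + 2 = 7
F -> J -> G: 5 + 2 = 7
Best route has total 5.

5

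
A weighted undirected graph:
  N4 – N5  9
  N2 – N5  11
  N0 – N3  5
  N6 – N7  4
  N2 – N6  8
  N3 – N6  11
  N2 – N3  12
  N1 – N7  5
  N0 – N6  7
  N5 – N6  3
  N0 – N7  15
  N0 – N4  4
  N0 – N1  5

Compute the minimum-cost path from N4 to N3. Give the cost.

9

Some routes from N4 to N3:
N4-N0-N1-N7-N6-N3: 4 + 5 + 5 + 4 + 11 = 29
N4-N0-N6-N3: 4 + 7 + 11 = 22
N4-N0-N3: 4 + 5 = 9
N4-N5-N6-N0-N3: 9 + 3 + 7 + 5 = 24
N4-N5-N6-N3: 9 + 3 + 11 = 23
Best route has total 9.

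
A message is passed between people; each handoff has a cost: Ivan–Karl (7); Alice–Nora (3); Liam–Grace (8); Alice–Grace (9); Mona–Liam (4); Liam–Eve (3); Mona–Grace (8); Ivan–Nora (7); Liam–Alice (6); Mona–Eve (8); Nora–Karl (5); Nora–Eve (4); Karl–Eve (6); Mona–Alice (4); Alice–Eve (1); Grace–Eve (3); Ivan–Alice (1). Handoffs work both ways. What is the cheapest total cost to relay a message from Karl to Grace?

A few of the Karl→Grace routes:
Karl-Nora-Alice-Eve-Grace: 5 + 3 + 1 + 3 = 12
Karl-Eve-Grace: 6 + 3 = 9
Karl-Eve-Alice-Grace: 6 + 1 + 9 = 16
Karl-Ivan-Alice-Eve-Grace: 7 + 1 + 1 + 3 = 12
Karl-Nora-Eve-Grace: 5 + 4 + 3 = 12
Best route has total 9.

9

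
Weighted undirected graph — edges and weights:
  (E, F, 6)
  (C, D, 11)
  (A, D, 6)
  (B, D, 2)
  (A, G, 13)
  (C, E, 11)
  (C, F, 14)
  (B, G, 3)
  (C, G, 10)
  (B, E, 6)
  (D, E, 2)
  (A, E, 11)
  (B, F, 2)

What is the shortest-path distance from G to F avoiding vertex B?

A few of the G→F routes:
G → C → F: 10 + 14 = 24
G → A → D → C → F: 13 + 6 + 11 + 14 = 44
G → C → D → E → F: 10 + 11 + 2 + 6 = 29
G → A → E → F: 13 + 11 + 6 = 30
G → C → E → F: 10 + 11 + 6 = 27
G → A → D → E → F: 13 + 6 + 2 + 6 = 27
Best route has total 24.

24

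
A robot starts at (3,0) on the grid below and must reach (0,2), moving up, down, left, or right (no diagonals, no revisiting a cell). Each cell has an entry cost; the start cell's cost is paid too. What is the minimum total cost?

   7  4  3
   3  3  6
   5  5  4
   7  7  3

Path (3,0) -> (2,0) -> (1,0) -> (1,1) -> (0,1) -> (0,2): 7 + 5 + 3 + 3 + 4 + 3 = 25.

25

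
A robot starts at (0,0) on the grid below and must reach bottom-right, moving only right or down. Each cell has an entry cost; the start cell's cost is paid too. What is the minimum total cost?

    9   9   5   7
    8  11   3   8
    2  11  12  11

45

Take r0c0 -> r0c1 -> r0c2 -> r1c2 -> r1c3 -> r2c3 for a total of 9 + 9 + 5 + 3 + 8 + 11 = 45.
For comparison, the top-then-right route costs 49.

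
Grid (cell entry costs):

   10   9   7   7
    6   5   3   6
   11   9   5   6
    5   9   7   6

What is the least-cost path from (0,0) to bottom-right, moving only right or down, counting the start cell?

41

One optimal route is [0,0] → [1,0] → [1,1] → [1,2] → [2,2] → [2,3] → [3,3].
Its cost is 10 + 6 + 5 + 3 + 5 + 6 + 6 = 41.
For comparison, the top-then-right route costs 51.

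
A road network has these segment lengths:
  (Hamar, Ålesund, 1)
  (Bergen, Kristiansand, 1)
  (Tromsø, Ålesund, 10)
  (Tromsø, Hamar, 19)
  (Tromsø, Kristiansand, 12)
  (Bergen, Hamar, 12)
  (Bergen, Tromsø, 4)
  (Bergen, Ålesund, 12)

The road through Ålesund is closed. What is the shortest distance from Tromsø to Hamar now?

16

Paths from Tromsø to Hamar avoiding Ålesund:
Tromsø -> Kristiansand -> Bergen -> Hamar: 12 + 1 + 12 = 25
Tromsø -> Hamar: 19
Tromsø -> Bergen -> Hamar: 4 + 12 = 16
The minimum is 16.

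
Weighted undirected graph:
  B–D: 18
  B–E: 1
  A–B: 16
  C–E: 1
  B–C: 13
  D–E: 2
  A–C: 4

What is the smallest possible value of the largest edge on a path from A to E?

4

Some routes from A to E:
A→B→C→E: max(16, 13, 1) = 16
A→C→E: max(4, 1) = 4
A→C→B→E: max(4, 13, 1) = 13
A→B→E: max(16, 1) = 16
Best route has worst link 4.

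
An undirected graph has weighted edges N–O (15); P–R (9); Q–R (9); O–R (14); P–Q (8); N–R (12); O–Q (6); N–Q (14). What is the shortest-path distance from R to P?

9

A few of the R→P routes:
R -> P: 9
R -> O -> Q -> P: 14 + 6 + 8 = 28
R -> Q -> P: 9 + 8 = 17
The minimum is 9.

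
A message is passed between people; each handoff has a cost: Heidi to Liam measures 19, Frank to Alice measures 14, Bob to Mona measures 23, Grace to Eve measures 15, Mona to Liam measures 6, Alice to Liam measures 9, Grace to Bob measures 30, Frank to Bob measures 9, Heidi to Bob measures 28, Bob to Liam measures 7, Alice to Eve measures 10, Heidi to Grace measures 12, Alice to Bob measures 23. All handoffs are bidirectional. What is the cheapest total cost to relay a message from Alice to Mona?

Some routes from Alice to Mona:
Alice→Liam→Mona: 9 + 6 = 15
Alice→Bob→Liam→Mona: 23 + 7 + 6 = 36
Alice→Frank→Bob→Liam→Mona: 14 + 9 + 7 + 6 = 36
The minimum is 15.

15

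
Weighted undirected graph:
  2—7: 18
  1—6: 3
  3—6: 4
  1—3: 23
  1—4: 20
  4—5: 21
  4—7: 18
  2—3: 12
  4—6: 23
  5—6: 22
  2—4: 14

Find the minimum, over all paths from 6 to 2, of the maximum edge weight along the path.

Checking several routes:
6-1-4-7-2: max(3, 20, 18, 18) = 20
6-1-4-2: max(3, 20, 14) = 20
6-3-2: max(4, 12) = 12
Best route has worst link 12.

12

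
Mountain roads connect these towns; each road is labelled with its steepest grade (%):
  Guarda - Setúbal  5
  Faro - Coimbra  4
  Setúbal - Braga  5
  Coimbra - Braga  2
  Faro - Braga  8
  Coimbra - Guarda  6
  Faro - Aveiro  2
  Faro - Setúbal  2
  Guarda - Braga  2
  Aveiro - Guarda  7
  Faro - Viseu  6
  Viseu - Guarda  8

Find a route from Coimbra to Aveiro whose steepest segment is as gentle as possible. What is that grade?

4

Comparing a few candidate routes:
Coimbra→Faro→Aveiro: max(4, 2) = 4
Coimbra→Guarda→Braga→Setúbal→Faro→Aveiro: max(6, 2, 5, 2, 2) = 6
Coimbra→Braga→Setúbal→Faro→Aveiro: max(2, 5, 2, 2) = 5
Coimbra→Braga→Guarda→Setúbal→Faro→Aveiro: max(2, 2, 5, 2, 2) = 5
Coimbra→Guarda→Setúbal→Faro→Aveiro: max(6, 5, 2, 2) = 6
The minimum achievable maximum is 4%.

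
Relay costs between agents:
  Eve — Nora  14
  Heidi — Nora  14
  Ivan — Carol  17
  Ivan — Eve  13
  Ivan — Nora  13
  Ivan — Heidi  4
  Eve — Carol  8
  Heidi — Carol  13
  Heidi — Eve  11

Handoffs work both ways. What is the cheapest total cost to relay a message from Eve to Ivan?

Comparing a few candidate routes:
Eve - Carol - Ivan: 8 + 17 = 25
Eve - Carol - Heidi - Ivan: 8 + 13 + 4 = 25
Eve - Nora - Ivan: 14 + 13 = 27
Eve - Heidi - Ivan: 11 + 4 = 15
Eve - Ivan: 13
Eve - Nora - Heidi - Ivan: 14 + 14 + 4 = 32
Best route has total 13.

13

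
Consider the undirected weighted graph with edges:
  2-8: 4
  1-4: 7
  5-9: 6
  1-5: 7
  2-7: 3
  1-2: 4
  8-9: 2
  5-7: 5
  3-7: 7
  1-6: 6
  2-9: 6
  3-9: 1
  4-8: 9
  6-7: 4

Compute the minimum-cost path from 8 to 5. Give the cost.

8

A few of the 8→5 routes:
8→9→2→7→5: 2 + 6 + 3 + 5 = 16
8→9→5: 2 + 6 = 8
8→2→1→5: 4 + 4 + 7 = 15
8→9→3→7→5: 2 + 1 + 7 + 5 = 15
8→2→7→5: 4 + 3 + 5 = 12
The minimum is 8.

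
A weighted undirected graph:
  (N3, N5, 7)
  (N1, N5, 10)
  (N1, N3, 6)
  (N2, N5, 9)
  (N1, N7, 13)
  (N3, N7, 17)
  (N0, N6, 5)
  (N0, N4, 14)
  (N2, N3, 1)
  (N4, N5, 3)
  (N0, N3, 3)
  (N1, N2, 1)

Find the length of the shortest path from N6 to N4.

18

A few of the N6→N4 routes:
N6 -> N0 -> N3 -> N2 -> N5 -> N4: 5 + 3 + 1 + 9 + 3 = 21
N6 -> N0 -> N4: 5 + 14 = 19
N6 -> N0 -> N3 -> N2 -> N1 -> N5 -> N4: 5 + 3 + 1 + 1 + 10 + 3 = 23
N6 -> N0 -> N3 -> N5 -> N4: 5 + 3 + 7 + 3 = 18
Shortest: 18.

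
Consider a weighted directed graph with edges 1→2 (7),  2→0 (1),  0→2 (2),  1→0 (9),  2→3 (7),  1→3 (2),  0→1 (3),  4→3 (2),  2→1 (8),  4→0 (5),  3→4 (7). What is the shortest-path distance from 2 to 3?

6

Paths from 2 to 3:
2-1-3: 8 + 2 = 10
2-0-1-3: 1 + 3 + 2 = 6
2-3: 7
The minimum is 6.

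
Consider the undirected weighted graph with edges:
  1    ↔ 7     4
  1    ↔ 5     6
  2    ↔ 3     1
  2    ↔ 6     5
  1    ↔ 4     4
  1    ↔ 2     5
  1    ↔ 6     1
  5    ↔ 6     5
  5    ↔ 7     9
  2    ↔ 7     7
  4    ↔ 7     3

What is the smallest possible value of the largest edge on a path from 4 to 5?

A few of the 4→5 routes:
4 → 7 → 1 → 6 → 5: max(3, 4, 1, 5) = 5
4 → 1 → 6 → 5: max(4, 1, 5) = 5
4 → 1 → 5: max(4, 6) = 6
4 → 7 → 1 → 2 → 6 → 5: max(3, 4, 5, 5, 5) = 5
4 → 1 → 2 → 6 → 5: max(4, 5, 5, 5) = 5
4 → 7 → 1 → 5: max(3, 4, 6) = 6
Best route has worst link 5.

5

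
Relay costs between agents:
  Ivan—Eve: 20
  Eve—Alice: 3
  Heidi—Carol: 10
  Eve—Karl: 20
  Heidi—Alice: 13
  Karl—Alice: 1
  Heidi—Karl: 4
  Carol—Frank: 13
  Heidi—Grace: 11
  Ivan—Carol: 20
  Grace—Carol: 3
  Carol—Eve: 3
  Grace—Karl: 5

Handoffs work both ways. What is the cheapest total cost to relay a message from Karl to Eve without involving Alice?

Some routes from Karl to Eve avoiding Alice:
Karl - Grace - Heidi - Carol - Eve: 5 + 11 + 10 + 3 = 29
Karl - Eve: 20
Karl - Heidi - Carol - Eve: 4 + 10 + 3 = 17
Karl - Grace - Carol - Eve: 5 + 3 + 3 = 11
Karl - Heidi - Grace - Carol - Eve: 4 + 11 + 3 + 3 = 21
Best route has total 11.

11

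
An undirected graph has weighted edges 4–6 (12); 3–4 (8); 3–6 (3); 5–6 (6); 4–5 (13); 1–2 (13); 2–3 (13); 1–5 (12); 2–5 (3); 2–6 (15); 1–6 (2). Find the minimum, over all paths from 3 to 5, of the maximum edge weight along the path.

6

A few of the 3→5 routes:
3-4-6-1-5: max(8, 12, 2, 12) = 12
3-6-5: max(3, 6) = 6
3-6-1-5: max(3, 2, 12) = 12
Smallest bottleneck: 6.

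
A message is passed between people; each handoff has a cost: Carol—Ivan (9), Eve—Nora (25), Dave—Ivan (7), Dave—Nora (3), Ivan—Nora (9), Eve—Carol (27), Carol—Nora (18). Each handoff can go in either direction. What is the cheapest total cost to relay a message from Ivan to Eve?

Checking several routes:
Ivan - Dave - Nora - Eve: 7 + 3 + 25 = 35
Ivan - Nora - Eve: 9 + 25 = 34
Ivan - Carol - Eve: 9 + 27 = 36
Best route has total 34.

34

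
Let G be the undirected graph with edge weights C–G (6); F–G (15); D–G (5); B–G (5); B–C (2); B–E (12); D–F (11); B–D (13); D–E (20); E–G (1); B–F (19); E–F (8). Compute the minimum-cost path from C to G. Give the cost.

Comparing a few candidate routes:
C -> B -> D -> G: 2 + 13 + 5 = 20
C -> B -> D -> F -> E -> G: 2 + 13 + 11 + 8 + 1 = 35
C -> B -> E -> G: 2 + 12 + 1 = 15
C -> B -> G: 2 + 5 = 7
C -> B -> F -> E -> G: 2 + 19 + 8 + 1 = 30
C -> G: 6
Best route has total 6.

6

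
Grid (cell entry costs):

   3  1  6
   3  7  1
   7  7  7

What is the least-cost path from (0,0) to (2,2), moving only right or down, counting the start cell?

18

Cheapest: (0,0) -> (0,1) -> (0,2) -> (1,2) -> (2,2)
  3 + 1 + 6 + 1 + 7 = 18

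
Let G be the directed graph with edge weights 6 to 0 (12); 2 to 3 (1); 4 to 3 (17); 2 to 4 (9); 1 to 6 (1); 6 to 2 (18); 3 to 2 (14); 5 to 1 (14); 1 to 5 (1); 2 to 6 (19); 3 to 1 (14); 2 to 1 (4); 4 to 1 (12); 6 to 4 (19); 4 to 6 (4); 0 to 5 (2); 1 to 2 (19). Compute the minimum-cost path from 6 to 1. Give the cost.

Comparing a few candidate routes:
6 -> 2 -> 1: 18 + 4 = 22
6 -> 4 -> 1: 19 + 12 = 31
6 -> 0 -> 5 -> 1: 12 + 2 + 14 = 28
The minimum is 22.

22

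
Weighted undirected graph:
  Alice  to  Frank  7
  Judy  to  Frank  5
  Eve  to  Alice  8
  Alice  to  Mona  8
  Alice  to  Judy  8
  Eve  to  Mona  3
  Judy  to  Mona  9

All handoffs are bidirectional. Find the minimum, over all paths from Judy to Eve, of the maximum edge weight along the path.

Some routes from Judy to Eve:
Judy - Alice - Eve: max(8, 8) = 8
Judy - Frank - Alice - Eve: max(5, 7, 8) = 8
Judy - Alice - Mona - Eve: max(8, 8, 3) = 8
Best route has worst link 8.

8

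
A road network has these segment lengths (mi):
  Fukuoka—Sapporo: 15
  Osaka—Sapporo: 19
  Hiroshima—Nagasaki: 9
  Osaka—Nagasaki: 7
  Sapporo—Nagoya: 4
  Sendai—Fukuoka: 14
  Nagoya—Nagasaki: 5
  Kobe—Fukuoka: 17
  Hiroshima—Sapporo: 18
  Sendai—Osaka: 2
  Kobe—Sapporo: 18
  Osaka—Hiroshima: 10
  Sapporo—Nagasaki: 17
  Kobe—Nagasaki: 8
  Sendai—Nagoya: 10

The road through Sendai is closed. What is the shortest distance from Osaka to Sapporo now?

A few of the Osaka→Sapporo routes:
Osaka→Nagasaki→Sapporo: 7 + 17 = 24
Osaka→Hiroshima→Nagasaki→Nagoya→Sapporo: 10 + 9 + 5 + 4 = 28
Osaka→Nagasaki→Nagoya→Sapporo: 7 + 5 + 4 = 16
Osaka→Hiroshima→Sapporo: 10 + 18 = 28
Osaka→Sapporo: 19
The minimum is 16 mi.

16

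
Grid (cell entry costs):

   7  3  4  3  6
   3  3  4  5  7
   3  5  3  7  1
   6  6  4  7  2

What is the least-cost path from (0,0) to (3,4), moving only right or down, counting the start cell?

30

One optimal route is (0,0)→(0,1)→(1,1)→(1,2)→(2,2)→(2,3)→(2,4)→(3,4).
Its cost is 7 + 3 + 3 + 4 + 3 + 7 + 1 + 2 = 30.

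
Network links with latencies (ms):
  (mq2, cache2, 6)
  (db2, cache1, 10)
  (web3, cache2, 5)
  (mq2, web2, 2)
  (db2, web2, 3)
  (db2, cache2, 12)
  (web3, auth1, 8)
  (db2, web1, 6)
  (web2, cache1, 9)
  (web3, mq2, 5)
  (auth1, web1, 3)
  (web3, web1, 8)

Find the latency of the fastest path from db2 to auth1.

Comparing a few candidate routes:
db2 -> web2 -> mq2 -> web3 -> web1 -> auth1: 3 + 2 + 5 + 8 + 3 = 21
db2 -> web1 -> auth1: 6 + 3 = 9
db2 -> web2 -> mq2 -> web3 -> auth1: 3 + 2 + 5 + 8 = 18
Shortest: 9 ms.

9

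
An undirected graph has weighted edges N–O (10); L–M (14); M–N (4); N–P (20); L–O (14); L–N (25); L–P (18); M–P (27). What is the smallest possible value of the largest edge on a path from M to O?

Some routes from M to O:
M - L - P - N - O: max(14, 18, 20, 10) = 20
M - L - O: max(14, 14) = 14
M - N - P - L - O: max(4, 20, 18, 14) = 20
M - N - O: max(4, 10) = 10
Smallest bottleneck: 10.

10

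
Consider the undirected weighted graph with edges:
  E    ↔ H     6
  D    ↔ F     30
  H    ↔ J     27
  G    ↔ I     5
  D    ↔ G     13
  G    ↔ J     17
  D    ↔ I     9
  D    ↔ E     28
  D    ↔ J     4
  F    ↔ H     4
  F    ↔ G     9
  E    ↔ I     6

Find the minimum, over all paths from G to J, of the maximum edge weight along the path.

9

A few of the G→J routes:
G - F - H - E - I - D - J: max(9, 4, 6, 6, 9, 4) = 9
G - J: max(17) = 17
G - I - E - H - J: max(5, 6, 6, 27) = 27
G - F - H - J: max(9, 4, 27) = 27
G - I - D - J: max(5, 9, 4) = 9
G - D - J: max(13, 4) = 13
Best route has worst link 9.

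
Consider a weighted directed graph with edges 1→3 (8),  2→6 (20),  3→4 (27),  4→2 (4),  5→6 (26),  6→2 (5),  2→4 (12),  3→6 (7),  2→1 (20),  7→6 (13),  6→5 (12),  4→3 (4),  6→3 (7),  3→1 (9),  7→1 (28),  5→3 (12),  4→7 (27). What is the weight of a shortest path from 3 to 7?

51

Routes from 3 to 7:
3 -> 6 -> 2 -> 4 -> 7: 7 + 5 + 12 + 27 = 51
3 -> 4 -> 7: 27 + 27 = 54
Shortest: 51.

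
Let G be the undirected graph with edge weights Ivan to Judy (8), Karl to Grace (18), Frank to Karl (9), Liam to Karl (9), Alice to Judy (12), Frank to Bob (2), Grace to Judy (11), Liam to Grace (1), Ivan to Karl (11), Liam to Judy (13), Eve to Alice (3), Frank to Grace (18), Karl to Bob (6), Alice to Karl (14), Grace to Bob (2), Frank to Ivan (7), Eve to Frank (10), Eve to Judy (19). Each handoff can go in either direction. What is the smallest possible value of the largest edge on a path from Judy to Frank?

A few of the Judy→Frank routes:
Judy → Ivan → Karl → Bob → Frank: max(8, 11, 6, 2) = 11
Judy → Ivan → Frank: max(8, 7) = 8
Judy → Ivan → Karl → Liam → Grace → Bob → Frank: max(8, 11, 9, 1, 2, 2) = 11
Best route has worst link 8.

8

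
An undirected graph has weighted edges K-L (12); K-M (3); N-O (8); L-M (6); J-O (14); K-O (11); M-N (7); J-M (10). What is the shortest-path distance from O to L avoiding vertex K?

21

Routes from O to L avoiding K:
O - N - M - L: 8 + 7 + 6 = 21
O - J - M - L: 14 + 10 + 6 = 30
Best route has total 21.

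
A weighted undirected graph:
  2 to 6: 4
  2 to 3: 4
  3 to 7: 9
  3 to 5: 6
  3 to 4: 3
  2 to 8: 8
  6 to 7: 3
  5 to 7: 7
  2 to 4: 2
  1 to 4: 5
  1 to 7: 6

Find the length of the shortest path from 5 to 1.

Comparing a few candidate routes:
5→3→4→1: 6 + 3 + 5 = 14
5→3→2→4→1: 6 + 4 + 2 + 5 = 17
5→7→1: 7 + 6 = 13
Best route has total 13.

13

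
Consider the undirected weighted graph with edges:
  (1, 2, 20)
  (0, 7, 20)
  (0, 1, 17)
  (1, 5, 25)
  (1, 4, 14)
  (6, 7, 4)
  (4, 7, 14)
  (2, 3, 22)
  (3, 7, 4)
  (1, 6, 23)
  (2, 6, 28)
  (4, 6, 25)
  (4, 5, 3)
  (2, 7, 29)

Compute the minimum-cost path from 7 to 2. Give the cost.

Some routes from 7 to 2:
7 → 2: 29
7 → 6 → 2: 4 + 28 = 32
7 → 3 → 2: 4 + 22 = 26
Best route has total 26.

26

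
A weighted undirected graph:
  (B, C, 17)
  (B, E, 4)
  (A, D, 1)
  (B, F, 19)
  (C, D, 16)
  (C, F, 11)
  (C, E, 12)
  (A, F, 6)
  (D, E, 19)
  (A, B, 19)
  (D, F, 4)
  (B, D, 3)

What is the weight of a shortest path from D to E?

Checking several routes:
D -> B -> E: 3 + 4 = 7
D -> E: 19
D -> F -> C -> E: 4 + 11 + 12 = 27
D -> A -> B -> E: 1 + 19 + 4 = 24
Shortest: 7.

7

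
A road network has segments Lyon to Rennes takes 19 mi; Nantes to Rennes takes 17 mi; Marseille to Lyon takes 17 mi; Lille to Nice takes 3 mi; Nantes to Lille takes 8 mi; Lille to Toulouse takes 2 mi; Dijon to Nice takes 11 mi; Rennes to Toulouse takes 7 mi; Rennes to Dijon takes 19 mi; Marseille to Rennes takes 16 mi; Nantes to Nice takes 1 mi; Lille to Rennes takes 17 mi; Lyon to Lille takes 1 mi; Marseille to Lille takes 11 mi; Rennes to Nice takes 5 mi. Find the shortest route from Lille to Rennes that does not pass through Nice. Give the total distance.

9

A few of the Lille→Rennes routes:
Lille - Marseille - Rennes: 11 + 16 = 27
Lille - Toulouse - Rennes: 2 + 7 = 9
Lille - Lyon - Rennes: 1 + 19 = 20
Lille - Rennes: 17
Lille - Nantes - Rennes: 8 + 17 = 25
The minimum is 9 mi.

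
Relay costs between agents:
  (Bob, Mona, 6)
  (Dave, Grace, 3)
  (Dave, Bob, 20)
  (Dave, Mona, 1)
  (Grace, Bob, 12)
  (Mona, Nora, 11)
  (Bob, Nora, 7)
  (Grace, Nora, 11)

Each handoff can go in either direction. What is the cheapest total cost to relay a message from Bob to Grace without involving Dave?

12

Routes from Bob to Grace avoiding Dave:
Bob → Mona → Nora → Grace: 6 + 11 + 11 = 28
Bob → Nora → Grace: 7 + 11 = 18
Bob → Grace: 12
Best route has total 12.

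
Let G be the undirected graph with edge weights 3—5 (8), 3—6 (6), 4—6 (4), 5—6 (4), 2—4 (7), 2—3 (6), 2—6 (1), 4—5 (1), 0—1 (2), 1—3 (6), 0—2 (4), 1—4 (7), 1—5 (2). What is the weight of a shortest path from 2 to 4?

A few of the 2→4 routes:
2 -> 0 -> 1 -> 5 -> 4: 4 + 2 + 2 + 1 = 9
2 -> 6 -> 5 -> 4: 1 + 4 + 1 = 6
2 -> 4: 7
2 -> 6 -> 4: 1 + 4 = 5
Shortest: 5.

5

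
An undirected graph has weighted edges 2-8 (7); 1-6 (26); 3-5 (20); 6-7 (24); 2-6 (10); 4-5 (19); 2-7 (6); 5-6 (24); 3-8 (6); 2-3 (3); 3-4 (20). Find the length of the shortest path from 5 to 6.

24

Some routes from 5 to 6:
5 -> 3 -> 2 -> 6: 20 + 3 + 10 = 33
5 -> 6: 24
5 -> 3 -> 8 -> 2 -> 6: 20 + 6 + 7 + 10 = 43
The minimum is 24.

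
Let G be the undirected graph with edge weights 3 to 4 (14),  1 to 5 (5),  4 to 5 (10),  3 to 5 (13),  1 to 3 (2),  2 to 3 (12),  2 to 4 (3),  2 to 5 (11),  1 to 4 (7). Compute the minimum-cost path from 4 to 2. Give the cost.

3

Comparing a few candidate routes:
4 -> 5 -> 1 -> 3 -> 2: 10 + 5 + 2 + 12 = 29
4 -> 2: 3
4 -> 1 -> 3 -> 2: 7 + 2 + 12 = 21
4 -> 3 -> 2: 14 + 12 = 26
4 -> 1 -> 5 -> 2: 7 + 5 + 11 = 23
4 -> 5 -> 2: 10 + 11 = 21
Shortest: 3.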